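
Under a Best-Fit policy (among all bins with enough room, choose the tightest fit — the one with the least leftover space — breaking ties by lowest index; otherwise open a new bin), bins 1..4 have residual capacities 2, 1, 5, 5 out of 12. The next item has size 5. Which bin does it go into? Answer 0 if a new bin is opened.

Bins with room: bin 3 (5), bin 4 (5).
Tightest fit is bin 3 with 5 free.

3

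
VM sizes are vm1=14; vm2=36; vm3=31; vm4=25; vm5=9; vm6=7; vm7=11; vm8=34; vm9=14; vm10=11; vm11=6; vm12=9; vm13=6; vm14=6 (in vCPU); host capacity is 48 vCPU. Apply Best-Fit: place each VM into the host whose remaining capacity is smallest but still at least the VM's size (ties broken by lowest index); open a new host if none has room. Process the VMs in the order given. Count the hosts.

vm1 (14 vCPU) → host 1 (remaining 34 vCPU)
vm2 (36 vCPU) → host 2 (remaining 12 vCPU)
vm3 (31 vCPU) → host 1 (remaining 3 vCPU)
vm4 (25 vCPU) → host 3 (remaining 23 vCPU)
vm5 (9 vCPU) → host 2 (remaining 3 vCPU)
vm6 (7 vCPU) → host 3 (remaining 16 vCPU)
vm7 (11 vCPU) → host 3 (remaining 5 vCPU)
vm8 (34 vCPU) → host 4 (remaining 14 vCPU)
vm9 (14 vCPU) → host 4 (remaining 0 vCPU)
vm10 (11 vCPU) → host 5 (remaining 37 vCPU)
vm11 (6 vCPU) → host 5 (remaining 31 vCPU)
vm12 (9 vCPU) → host 5 (remaining 22 vCPU)
vm13 (6 vCPU) → host 5 (remaining 16 vCPU)
vm14 (6 vCPU) → host 5 (remaining 10 vCPU)

5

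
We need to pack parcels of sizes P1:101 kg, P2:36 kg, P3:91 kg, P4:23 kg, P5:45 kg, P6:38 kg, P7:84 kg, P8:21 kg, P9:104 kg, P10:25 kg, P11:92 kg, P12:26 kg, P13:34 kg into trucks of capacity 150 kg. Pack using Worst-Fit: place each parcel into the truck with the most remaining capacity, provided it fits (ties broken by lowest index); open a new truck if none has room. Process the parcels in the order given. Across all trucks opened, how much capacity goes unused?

Put P1 (101 kg) in truck 1; 49 kg remain.
Put P2 (36 kg) in truck 1; 13 kg remain.
Put P3 (91 kg) in truck 2; 59 kg remain.
Put P4 (23 kg) in truck 2; 36 kg remain.
Put P5 (45 kg) in truck 3; 105 kg remain.
Put P6 (38 kg) in truck 3; 67 kg remain.
Put P7 (84 kg) in truck 4; 66 kg remain.
Put P8 (21 kg) in truck 3; 46 kg remain.
Put P9 (104 kg) in truck 5; 46 kg remain.
Put P10 (25 kg) in truck 4; 41 kg remain.
Put P11 (92 kg) in truck 6; 58 kg remain.
Put P12 (26 kg) in truck 6; 32 kg remain.
Put P13 (34 kg) in truck 3; 12 kg remain.
6 trucks × 150 kg = 900 kg; used 720 kg; unused 180 kg.

180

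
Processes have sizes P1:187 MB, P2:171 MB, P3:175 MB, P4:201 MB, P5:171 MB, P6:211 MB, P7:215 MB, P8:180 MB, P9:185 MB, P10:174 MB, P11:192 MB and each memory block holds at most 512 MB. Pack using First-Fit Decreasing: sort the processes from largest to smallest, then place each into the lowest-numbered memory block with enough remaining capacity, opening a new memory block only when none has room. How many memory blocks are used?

Sorted descending: 215, 211, 201, 192, 187, 185, 180, 175, 174, 171, 171.
215 MB → memory block 1 (remaining 297 MB)
211 MB → memory block 1 (remaining 86 MB)
201 MB → memory block 2 (remaining 311 MB)
192 MB → memory block 2 (remaining 119 MB)
187 MB → memory block 3 (remaining 325 MB)
185 MB → memory block 3 (remaining 140 MB)
180 MB → memory block 4 (remaining 332 MB)
175 MB → memory block 4 (remaining 157 MB)
174 MB → memory block 5 (remaining 338 MB)
171 MB → memory block 5 (remaining 167 MB)
171 MB → memory block 6 (remaining 341 MB)
Final memory blocks: [215,211] [201,192] [187,185] [180,175] [174,171] [171].

6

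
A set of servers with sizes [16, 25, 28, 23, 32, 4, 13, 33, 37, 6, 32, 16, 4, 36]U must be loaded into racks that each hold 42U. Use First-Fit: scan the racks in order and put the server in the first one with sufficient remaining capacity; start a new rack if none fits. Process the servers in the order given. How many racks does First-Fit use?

9

16U → rack 1 (remaining 26U)
25U → rack 1 (remaining 1U)
28U → rack 2 (remaining 14U)
23U → rack 3 (remaining 19U)
32U → rack 4 (remaining 10U)
4U → rack 2 (remaining 10U)
13U → rack 3 (remaining 6U)
33U → rack 5 (remaining 9U)
37U → rack 6 (remaining 5U)
6U → rack 2 (remaining 4U)
32U → rack 7 (remaining 10U)
16U → rack 8 (remaining 26U)
4U → rack 2 (remaining 0U)
36U → rack 9 (remaining 6U)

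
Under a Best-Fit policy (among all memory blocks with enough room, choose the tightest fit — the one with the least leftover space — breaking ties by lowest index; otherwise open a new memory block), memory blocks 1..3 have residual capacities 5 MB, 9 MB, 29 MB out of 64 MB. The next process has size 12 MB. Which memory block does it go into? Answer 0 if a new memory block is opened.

3

Memory blocks with room: memory block 3 (29 MB).
Tightest fit is memory block 3 with 29 MB free.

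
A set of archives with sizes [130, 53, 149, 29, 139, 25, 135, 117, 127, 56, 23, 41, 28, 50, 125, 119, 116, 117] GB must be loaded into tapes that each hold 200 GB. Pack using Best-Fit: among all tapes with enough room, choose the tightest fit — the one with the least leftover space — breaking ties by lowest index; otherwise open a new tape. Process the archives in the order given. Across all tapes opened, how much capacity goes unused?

421

tape 1: place 130 GB, 70 GB left
tape 1: place 53 GB, 17 GB left
tape 2: place 149 GB, 51 GB left
tape 2: place 29 GB, 22 GB left
tape 3: place 139 GB, 61 GB left
tape 3: place 25 GB, 36 GB left
tape 4: place 135 GB, 65 GB left
tape 5: place 117 GB, 83 GB left
tape 6: place 127 GB, 73 GB left
tape 4: place 56 GB, 9 GB left
tape 3: place 23 GB, 13 GB left
tape 6: place 41 GB, 32 GB left
tape 6: place 28 GB, 4 GB left
tape 5: place 50 GB, 33 GB left
tape 7: place 125 GB, 75 GB left
tape 8: place 119 GB, 81 GB left
tape 9: place 116 GB, 84 GB left
tape 10: place 117 GB, 83 GB left
10 tapes × 200 GB = 2000 GB; used 1579 GB; unused 421 GB.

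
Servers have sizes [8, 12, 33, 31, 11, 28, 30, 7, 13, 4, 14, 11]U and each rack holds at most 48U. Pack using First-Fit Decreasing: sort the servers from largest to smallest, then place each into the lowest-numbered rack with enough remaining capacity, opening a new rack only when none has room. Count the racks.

Sorted descending: 33, 31, 30, 28, 14, 13, 12, 11, 11, 8, 7, 4.
Put 33U in rack 1; 15U remain.
Put 31U in rack 2; 17U remain.
Put 30U in rack 3; 18U remain.
Put 28U in rack 4; 20U remain.
Put 14U in rack 1; 1U remain.
Put 13U in rack 2; 4U remain.
Put 12U in rack 3; 6U remain.
Put 11U in rack 4; 9U remain.
Put 11U in rack 5; 37U remain.
Put 8U in rack 4; 1U remain.
Put 7U in rack 5; 30U remain.
Put 4U in rack 2; 0U remain.
Final racks: [33,14] [31,13,4] [30,12] [28,11,8] [11,7].

5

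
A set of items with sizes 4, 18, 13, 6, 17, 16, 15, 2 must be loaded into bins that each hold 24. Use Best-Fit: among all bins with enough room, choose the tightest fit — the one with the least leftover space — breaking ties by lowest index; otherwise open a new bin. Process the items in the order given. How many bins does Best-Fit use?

5

bin 1: place 4, 20 left
bin 1: place 18, 2 left
bin 2: place 13, 11 left
bin 2: place 6, 5 left
bin 3: place 17, 7 left
bin 4: place 16, 8 left
bin 5: place 15, 9 left
bin 1: place 2, 0 left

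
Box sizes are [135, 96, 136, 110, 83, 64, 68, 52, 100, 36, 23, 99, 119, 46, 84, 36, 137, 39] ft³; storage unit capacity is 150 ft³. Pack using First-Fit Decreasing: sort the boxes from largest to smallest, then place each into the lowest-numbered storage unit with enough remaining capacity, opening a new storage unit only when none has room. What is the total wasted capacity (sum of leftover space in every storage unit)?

Sorted descending: 137, 136, 135, 119, 110, 100, 99, 96, 84, 83, 68, 64, 52, 46, 39, 36, 36, 23.
Put 137 ft³ in storage unit 1; 13 ft³ remain.
Put 136 ft³ in storage unit 2; 14 ft³ remain.
Put 135 ft³ in storage unit 3; 15 ft³ remain.
Put 119 ft³ in storage unit 4; 31 ft³ remain.
Put 110 ft³ in storage unit 5; 40 ft³ remain.
Put 100 ft³ in storage unit 6; 50 ft³ remain.
Put 99 ft³ in storage unit 7; 51 ft³ remain.
Put 96 ft³ in storage unit 8; 54 ft³ remain.
Put 84 ft³ in storage unit 9; 66 ft³ remain.
Put 83 ft³ in storage unit 10; 67 ft³ remain.
Put 68 ft³ in storage unit 11; 82 ft³ remain.
Put 64 ft³ in storage unit 9; 2 ft³ remain.
Put 52 ft³ in storage unit 8; 2 ft³ remain.
Put 46 ft³ in storage unit 6; 4 ft³ remain.
Put 39 ft³ in storage unit 5; 1 ft³ remain.
Put 36 ft³ in storage unit 7; 15 ft³ remain.
Put 36 ft³ in storage unit 10; 31 ft³ remain.
Put 23 ft³ in storage unit 4; 8 ft³ remain.
11 storage units × 150 ft³ = 1650 ft³; used 1463 ft³; unused 187 ft³.

187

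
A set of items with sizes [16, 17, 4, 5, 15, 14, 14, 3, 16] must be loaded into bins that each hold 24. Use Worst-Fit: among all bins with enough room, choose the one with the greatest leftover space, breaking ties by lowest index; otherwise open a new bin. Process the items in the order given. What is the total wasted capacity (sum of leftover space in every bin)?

40

bin 1: place 16, 8 left
bin 2: place 17, 7 left
bin 1: place 4, 4 left
bin 2: place 5, 2 left
bin 3: place 15, 9 left
bin 4: place 14, 10 left
bin 5: place 14, 10 left
bin 4: place 3, 7 left
bin 6: place 16, 8 left
6 bins × 24 = 144; used 104; unused 40.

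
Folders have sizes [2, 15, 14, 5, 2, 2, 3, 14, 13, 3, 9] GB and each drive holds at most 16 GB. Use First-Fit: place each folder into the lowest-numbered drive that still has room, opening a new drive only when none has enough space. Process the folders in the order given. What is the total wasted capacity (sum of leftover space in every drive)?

14

2 GB → drive 1 (remaining 14 GB)
15 GB → drive 2 (remaining 1 GB)
14 GB → drive 1 (remaining 0 GB)
5 GB → drive 3 (remaining 11 GB)
2 GB → drive 3 (remaining 9 GB)
2 GB → drive 3 (remaining 7 GB)
3 GB → drive 3 (remaining 4 GB)
14 GB → drive 4 (remaining 2 GB)
13 GB → drive 5 (remaining 3 GB)
3 GB → drive 3 (remaining 1 GB)
9 GB → drive 6 (remaining 7 GB)
6 drives × 16 GB = 96 GB; used 82 GB; unused 14 GB.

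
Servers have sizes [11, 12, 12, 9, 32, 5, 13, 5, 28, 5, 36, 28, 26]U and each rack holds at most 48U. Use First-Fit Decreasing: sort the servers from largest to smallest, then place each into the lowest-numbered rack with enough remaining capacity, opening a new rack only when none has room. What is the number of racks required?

5

Sorted descending: 36, 32, 28, 28, 26, 13, 12, 12, 11, 9, 5, 5, 5.
36U → rack 1 (remaining 12U)
32U → rack 2 (remaining 16U)
28U → rack 3 (remaining 20U)
28U → rack 4 (remaining 20U)
26U → rack 5 (remaining 22U)
13U → rack 2 (remaining 3U)
12U → rack 1 (remaining 0U)
12U → rack 3 (remaining 8U)
11U → rack 4 (remaining 9U)
9U → rack 4 (remaining 0U)
5U → rack 3 (remaining 3U)
5U → rack 5 (remaining 17U)
5U → rack 5 (remaining 12U)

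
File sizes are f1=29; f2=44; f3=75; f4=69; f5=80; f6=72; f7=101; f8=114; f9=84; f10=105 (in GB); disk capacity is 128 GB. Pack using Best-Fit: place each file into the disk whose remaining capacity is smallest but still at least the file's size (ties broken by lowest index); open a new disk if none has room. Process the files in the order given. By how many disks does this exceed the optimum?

Best-Fit: [29,44] [75] [69] [80] [72] [101] [114] [84] [105] → 9 disks.
8 files exceed 64 GB (half the capacity), and no two of those can share a disk, so at least 8 disks are needed.
An optimal packing achieves that bound: [114] [105] [101] [84,44] [80,29] [75] [72] [69] → 8 disks.
Excess: 9 − 8 = 1.

1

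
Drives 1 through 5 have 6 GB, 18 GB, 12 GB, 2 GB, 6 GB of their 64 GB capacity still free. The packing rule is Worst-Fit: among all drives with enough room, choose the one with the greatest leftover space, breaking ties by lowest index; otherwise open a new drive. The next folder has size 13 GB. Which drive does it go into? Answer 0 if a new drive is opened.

2

Drives with room: drive 2 (18 GB).
Most room is drive 2 with 18 GB free.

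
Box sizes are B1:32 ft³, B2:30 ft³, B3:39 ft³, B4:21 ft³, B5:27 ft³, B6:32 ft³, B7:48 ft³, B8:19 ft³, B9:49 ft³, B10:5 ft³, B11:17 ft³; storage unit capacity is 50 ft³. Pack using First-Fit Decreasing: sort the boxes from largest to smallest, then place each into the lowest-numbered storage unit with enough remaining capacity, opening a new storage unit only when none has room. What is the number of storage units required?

Sorted descending: 49, 48, 39, 32, 32, 30, 27, 21, 19, 17, 5.
storage unit 1: place 49 ft³, 1 ft³ left
storage unit 2: place 48 ft³, 2 ft³ left
storage unit 3: place 39 ft³, 11 ft³ left
storage unit 4: place 32 ft³, 18 ft³ left
storage unit 5: place 32 ft³, 18 ft³ left
storage unit 6: place 30 ft³, 20 ft³ left
storage unit 7: place 27 ft³, 23 ft³ left
storage unit 7: place 21 ft³, 2 ft³ left
storage unit 6: place 19 ft³, 1 ft³ left
storage unit 4: place 17 ft³, 1 ft³ left
storage unit 3: place 5 ft³, 6 ft³ left

7 storage units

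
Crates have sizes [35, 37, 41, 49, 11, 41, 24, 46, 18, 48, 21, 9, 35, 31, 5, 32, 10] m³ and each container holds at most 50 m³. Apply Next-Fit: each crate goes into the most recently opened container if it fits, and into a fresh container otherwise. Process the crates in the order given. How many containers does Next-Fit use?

35 m³ → container 1 (remaining 15 m³)
37 m³ → container 2 (remaining 13 m³)
41 m³ → container 3 (remaining 9 m³)
49 m³ → container 4 (remaining 1 m³)
11 m³ → container 5 (remaining 39 m³)
41 m³ → container 6 (remaining 9 m³)
24 m³ → container 7 (remaining 26 m³)
46 m³ → container 8 (remaining 4 m³)
18 m³ → container 9 (remaining 32 m³)
48 m³ → container 10 (remaining 2 m³)
21 m³ → container 11 (remaining 29 m³)
9 m³ → container 11 (remaining 20 m³)
35 m³ → container 12 (remaining 15 m³)
31 m³ → container 13 (remaining 19 m³)
5 m³ → container 13 (remaining 14 m³)
32 m³ → container 14 (remaining 18 m³)
10 m³ → container 14 (remaining 8 m³)

14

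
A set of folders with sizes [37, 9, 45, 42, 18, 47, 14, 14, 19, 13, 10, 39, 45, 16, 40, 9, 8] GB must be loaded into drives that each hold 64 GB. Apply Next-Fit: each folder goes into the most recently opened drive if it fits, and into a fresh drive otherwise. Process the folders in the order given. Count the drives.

37 GB → drive 1 (remaining 27 GB)
9 GB → drive 1 (remaining 18 GB)
45 GB → drive 2 (remaining 19 GB)
42 GB → drive 3 (remaining 22 GB)
18 GB → drive 3 (remaining 4 GB)
47 GB → drive 4 (remaining 17 GB)
14 GB → drive 4 (remaining 3 GB)
14 GB → drive 5 (remaining 50 GB)
19 GB → drive 5 (remaining 31 GB)
13 GB → drive 5 (remaining 18 GB)
10 GB → drive 5 (remaining 8 GB)
39 GB → drive 6 (remaining 25 GB)
45 GB → drive 7 (remaining 19 GB)
16 GB → drive 7 (remaining 3 GB)
40 GB → drive 8 (remaining 24 GB)
9 GB → drive 8 (remaining 15 GB)
8 GB → drive 8 (remaining 7 GB)

8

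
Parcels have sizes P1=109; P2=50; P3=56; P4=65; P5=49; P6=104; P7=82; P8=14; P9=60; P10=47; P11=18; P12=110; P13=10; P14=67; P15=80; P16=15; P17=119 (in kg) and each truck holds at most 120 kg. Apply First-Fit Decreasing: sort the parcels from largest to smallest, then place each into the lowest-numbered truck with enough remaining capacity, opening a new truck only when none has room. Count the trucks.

Sorted descending: 119, 110, 109, 104, 82, 80, 67, 65, 60, 56, 50, 49, 47, 18, 15, 14, 10.
Put 119 kg in truck 1; 1 kg remain.
Put 110 kg in truck 2; 10 kg remain.
Put 109 kg in truck 3; 11 kg remain.
Put 104 kg in truck 4; 16 kg remain.
Put 82 kg in truck 5; 38 kg remain.
Put 80 kg in truck 6; 40 kg remain.
Put 67 kg in truck 7; 53 kg remain.
Put 65 kg in truck 8; 55 kg remain.
Put 60 kg in truck 9; 60 kg remain.
Put 56 kg in truck 9; 4 kg remain.
Put 50 kg in truck 7; 3 kg remain.
Put 49 kg in truck 8; 6 kg remain.
Put 47 kg in truck 10; 73 kg remain.
Put 18 kg in truck 5; 20 kg remain.
Put 15 kg in truck 4; 1 kg remain.
Put 14 kg in truck 5; 6 kg remain.
Put 10 kg in truck 2; 0 kg remain.

10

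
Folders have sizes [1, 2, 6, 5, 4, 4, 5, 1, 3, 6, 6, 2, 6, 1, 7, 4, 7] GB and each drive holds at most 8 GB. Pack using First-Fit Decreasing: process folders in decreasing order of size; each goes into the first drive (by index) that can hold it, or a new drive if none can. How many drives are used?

10 drives

Sorted descending: 7, 7, 6, 6, 6, 6, 5, 5, 4, 4, 4, 3, 2, 2, 1, 1, 1.
Put 7 GB in drive 1; 1 GB remain.
Put 7 GB in drive 2; 1 GB remain.
Put 6 GB in drive 3; 2 GB remain.
Put 6 GB in drive 4; 2 GB remain.
Put 6 GB in drive 5; 2 GB remain.
Put 6 GB in drive 6; 2 GB remain.
Put 5 GB in drive 7; 3 GB remain.
Put 5 GB in drive 8; 3 GB remain.
Put 4 GB in drive 9; 4 GB remain.
Put 4 GB in drive 9; 0 GB remain.
Put 4 GB in drive 10; 4 GB remain.
Put 3 GB in drive 7; 0 GB remain.
Put 2 GB in drive 3; 0 GB remain.
Put 2 GB in drive 4; 0 GB remain.
Put 1 GB in drive 1; 0 GB remain.
Put 1 GB in drive 2; 0 GB remain.
Put 1 GB in drive 5; 1 GB remain.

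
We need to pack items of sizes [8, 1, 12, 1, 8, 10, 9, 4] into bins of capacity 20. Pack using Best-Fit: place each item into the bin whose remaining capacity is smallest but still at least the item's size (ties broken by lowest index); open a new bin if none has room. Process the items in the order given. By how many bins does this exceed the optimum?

Best-Fit: [8,1,8] [12,1,4] [10,9] → 3 bins.
Total size 53; any packing needs at least ⌈53/20⌉ = 3 bins.
So 3 is already optimal.

0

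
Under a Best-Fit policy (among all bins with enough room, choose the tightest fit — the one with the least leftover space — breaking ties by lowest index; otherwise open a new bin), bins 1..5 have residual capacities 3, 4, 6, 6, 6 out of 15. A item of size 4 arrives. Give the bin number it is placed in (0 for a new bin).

Bins with room: bin 2 (4), bin 3 (6), bin 4 (6), bin 5 (6).
Tightest fit is bin 2 with 4 free.

2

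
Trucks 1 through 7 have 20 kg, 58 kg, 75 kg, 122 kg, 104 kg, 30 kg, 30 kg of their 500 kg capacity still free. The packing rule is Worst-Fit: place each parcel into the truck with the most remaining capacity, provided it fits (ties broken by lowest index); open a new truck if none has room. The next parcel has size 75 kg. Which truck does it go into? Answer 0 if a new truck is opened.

Trucks with room: truck 3 (75 kg), truck 4 (122 kg), truck 5 (104 kg).
Most room is truck 4 with 122 kg free.

4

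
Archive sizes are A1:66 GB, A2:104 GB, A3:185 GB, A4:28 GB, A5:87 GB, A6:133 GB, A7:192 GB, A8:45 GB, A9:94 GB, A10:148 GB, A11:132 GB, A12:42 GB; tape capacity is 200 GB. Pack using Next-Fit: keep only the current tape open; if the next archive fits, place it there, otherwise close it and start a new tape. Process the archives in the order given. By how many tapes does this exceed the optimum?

1

Next-Fit: [66,104] [185] [28,87] [133] [192] [45,94] [148] [132,42] → 8 tapes.
Total size 1256 GB; any packing needs at least ⌈1256/200⌉ = 7 tapes.
An optimal packing achieves that bound: [192] [185] [148,45] [133,66] [132,42] [104,94] [87,28] → 7 tapes.
Excess: 8 − 7 = 1.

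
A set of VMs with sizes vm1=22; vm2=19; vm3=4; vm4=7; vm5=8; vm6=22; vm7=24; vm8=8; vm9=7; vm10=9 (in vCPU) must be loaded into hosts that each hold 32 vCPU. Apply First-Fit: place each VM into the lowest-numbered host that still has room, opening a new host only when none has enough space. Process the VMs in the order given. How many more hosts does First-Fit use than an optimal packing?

First-Fit: [22,4] [19,7] [8,22] [24,8] [7,9] → 5 hosts.
Total size 130 vCPU; any packing needs at least ⌈130/32⌉ = 5 hosts.
So 5 is already optimal.

0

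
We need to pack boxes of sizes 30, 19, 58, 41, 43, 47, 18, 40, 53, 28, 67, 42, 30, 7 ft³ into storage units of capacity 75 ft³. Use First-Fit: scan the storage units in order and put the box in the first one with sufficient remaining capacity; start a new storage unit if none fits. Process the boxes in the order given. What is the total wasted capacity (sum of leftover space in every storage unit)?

152

30 ft³ → storage unit 1 (remaining 45 ft³)
19 ft³ → storage unit 1 (remaining 26 ft³)
58 ft³ → storage unit 2 (remaining 17 ft³)
41 ft³ → storage unit 3 (remaining 34 ft³)
43 ft³ → storage unit 4 (remaining 32 ft³)
47 ft³ → storage unit 5 (remaining 28 ft³)
18 ft³ → storage unit 1 (remaining 8 ft³)
40 ft³ → storage unit 6 (remaining 35 ft³)
53 ft³ → storage unit 7 (remaining 22 ft³)
28 ft³ → storage unit 3 (remaining 6 ft³)
67 ft³ → storage unit 8 (remaining 8 ft³)
42 ft³ → storage unit 9 (remaining 33 ft³)
30 ft³ → storage unit 4 (remaining 2 ft³)
7 ft³ → storage unit 1 (remaining 1 ft³)
9 storage units × 75 ft³ = 675 ft³; used 523 ft³; unused 152 ft³.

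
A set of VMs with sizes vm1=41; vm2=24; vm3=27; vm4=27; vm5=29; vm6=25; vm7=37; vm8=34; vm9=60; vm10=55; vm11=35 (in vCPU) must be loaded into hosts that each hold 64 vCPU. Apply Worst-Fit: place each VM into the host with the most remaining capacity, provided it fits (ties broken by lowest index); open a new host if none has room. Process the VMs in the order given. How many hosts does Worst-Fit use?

Put vm1 (41 vCPU) in host 1; 23 vCPU remain.
Put vm2 (24 vCPU) in host 2; 40 vCPU remain.
Put vm3 (27 vCPU) in host 2; 13 vCPU remain.
Put vm4 (27 vCPU) in host 3; 37 vCPU remain.
Put vm5 (29 vCPU) in host 3; 8 vCPU remain.
Put vm6 (25 vCPU) in host 4; 39 vCPU remain.
Put vm7 (37 vCPU) in host 4; 2 vCPU remain.
Put vm8 (34 vCPU) in host 5; 30 vCPU remain.
Put vm9 (60 vCPU) in host 6; 4 vCPU remain.
Put vm10 (55 vCPU) in host 7; 9 vCPU remain.
Put vm11 (35 vCPU) in host 8; 29 vCPU remain.
Final hosts: [41] [24,27] [27,29] [25,37] [34] [60] [55] [35].

8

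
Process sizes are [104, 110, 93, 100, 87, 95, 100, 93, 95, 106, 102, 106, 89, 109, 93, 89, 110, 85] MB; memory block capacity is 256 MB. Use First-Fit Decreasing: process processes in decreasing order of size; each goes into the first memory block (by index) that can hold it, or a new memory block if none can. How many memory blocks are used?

Sorted descending: 110, 110, 109, 106, 106, 104, 102, 100, 100, 95, 95, 93, 93, 93, 89, 89, 87, 85.
Put 110 MB in memory block 1; 146 MB remain.
Put 110 MB in memory block 1; 36 MB remain.
Put 109 MB in memory block 2; 147 MB remain.
Put 106 MB in memory block 2; 41 MB remain.
Put 106 MB in memory block 3; 150 MB remain.
Put 104 MB in memory block 3; 46 MB remain.
Put 102 MB in memory block 4; 154 MB remain.
Put 100 MB in memory block 4; 54 MB remain.
Put 100 MB in memory block 5; 156 MB remain.
Put 95 MB in memory block 5; 61 MB remain.
Put 95 MB in memory block 6; 161 MB remain.
Put 93 MB in memory block 6; 68 MB remain.
Put 93 MB in memory block 7; 163 MB remain.
Put 93 MB in memory block 7; 70 MB remain.
Put 89 MB in memory block 8; 167 MB remain.
Put 89 MB in memory block 8; 78 MB remain.
Put 87 MB in memory block 9; 169 MB remain.
Put 85 MB in memory block 9; 84 MB remain.
Final memory blocks: [110,110] [109,106] [106,104] [102,100] [100,95] [95,93] [93,93] [89,89] [87,85].

9 memory blocks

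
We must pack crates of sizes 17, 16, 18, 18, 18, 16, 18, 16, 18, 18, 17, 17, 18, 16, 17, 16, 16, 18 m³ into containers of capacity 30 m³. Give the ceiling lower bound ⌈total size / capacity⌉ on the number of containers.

Total size = 17 + 16 + 18 + 18 + 18 + 16 + 18 + 16 + 18 + 18 + 17 + 17 + 18 + 16 + 17 + 16 + 16 + 18 = 308 m³.
⌈308 / 30⌉ = 11.

11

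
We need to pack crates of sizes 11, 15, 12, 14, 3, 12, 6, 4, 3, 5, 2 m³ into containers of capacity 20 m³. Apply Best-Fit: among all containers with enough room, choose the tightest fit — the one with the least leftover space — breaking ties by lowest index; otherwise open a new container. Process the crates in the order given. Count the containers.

11 m³ → container 1 (remaining 9 m³)
15 m³ → container 2 (remaining 5 m³)
12 m³ → container 3 (remaining 8 m³)
14 m³ → container 4 (remaining 6 m³)
3 m³ → container 2 (remaining 2 m³)
12 m³ → container 5 (remaining 8 m³)
6 m³ → container 4 (remaining 0 m³)
4 m³ → container 3 (remaining 4 m³)
3 m³ → container 3 (remaining 1 m³)
5 m³ → container 5 (remaining 3 m³)
2 m³ → container 2 (remaining 0 m³)

5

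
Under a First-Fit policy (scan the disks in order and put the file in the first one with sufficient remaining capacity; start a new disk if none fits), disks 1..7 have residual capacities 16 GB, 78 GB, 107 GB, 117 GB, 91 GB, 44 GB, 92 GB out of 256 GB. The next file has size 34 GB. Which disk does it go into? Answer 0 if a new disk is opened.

2

Disks with room: disk 2 (78 GB), disk 3 (107 GB), disk 4 (117 GB), disk 5 (91 GB), disk 6 (44 GB), disk 7 (92 GB).
The first with room is disk 2.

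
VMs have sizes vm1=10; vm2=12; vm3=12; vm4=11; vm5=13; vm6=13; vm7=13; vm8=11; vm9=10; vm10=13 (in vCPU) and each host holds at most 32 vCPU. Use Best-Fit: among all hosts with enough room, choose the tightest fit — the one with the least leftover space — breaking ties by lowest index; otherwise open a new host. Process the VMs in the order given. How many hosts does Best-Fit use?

5

Put vm1 (10 vCPU) in host 1; 22 vCPU remain.
Put vm2 (12 vCPU) in host 1; 10 vCPU remain.
Put vm3 (12 vCPU) in host 2; 20 vCPU remain.
Put vm4 (11 vCPU) in host 2; 9 vCPU remain.
Put vm5 (13 vCPU) in host 3; 19 vCPU remain.
Put vm6 (13 vCPU) in host 3; 6 vCPU remain.
Put vm7 (13 vCPU) in host 4; 19 vCPU remain.
Put vm8 (11 vCPU) in host 4; 8 vCPU remain.
Put vm9 (10 vCPU) in host 1; 0 vCPU remain.
Put vm10 (13 vCPU) in host 5; 19 vCPU remain.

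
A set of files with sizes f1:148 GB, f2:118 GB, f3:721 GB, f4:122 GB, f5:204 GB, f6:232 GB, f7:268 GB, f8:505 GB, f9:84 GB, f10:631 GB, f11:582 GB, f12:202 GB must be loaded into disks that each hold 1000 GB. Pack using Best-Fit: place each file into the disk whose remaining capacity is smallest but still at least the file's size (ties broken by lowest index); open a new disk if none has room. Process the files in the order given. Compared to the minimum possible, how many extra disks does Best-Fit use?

Best-Fit: [148,118,721] [122,204,232,268,84] [505] [631,202] [582] → 5 disks.
Total size 3817 GB; any packing needs at least ⌈3817/1000⌉ = 4 disks.
An optimal packing achieves that bound: [721,268] [631,232,122] [582,204,202] [505,148,118,84] → 4 disks.
Excess: 5 − 4 = 1.

1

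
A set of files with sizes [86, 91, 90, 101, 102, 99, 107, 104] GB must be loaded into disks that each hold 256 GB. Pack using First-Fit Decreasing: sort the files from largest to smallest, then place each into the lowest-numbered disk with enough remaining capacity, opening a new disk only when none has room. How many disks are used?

Sorted descending: 107, 104, 102, 101, 99, 91, 90, 86.
disk 1: place 107 GB, 149 GB left
disk 1: place 104 GB, 45 GB left
disk 2: place 102 GB, 154 GB left
disk 2: place 101 GB, 53 GB left
disk 3: place 99 GB, 157 GB left
disk 3: place 91 GB, 66 GB left
disk 4: place 90 GB, 166 GB left
disk 4: place 86 GB, 80 GB left

4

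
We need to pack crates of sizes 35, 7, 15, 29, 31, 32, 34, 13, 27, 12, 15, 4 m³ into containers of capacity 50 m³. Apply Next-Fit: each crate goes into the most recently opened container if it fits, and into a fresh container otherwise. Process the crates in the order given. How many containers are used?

35 m³ → container 1 (remaining 15 m³)
7 m³ → container 1 (remaining 8 m³)
15 m³ → container 2 (remaining 35 m³)
29 m³ → container 2 (remaining 6 m³)
31 m³ → container 3 (remaining 19 m³)
32 m³ → container 4 (remaining 18 m³)
34 m³ → container 5 (remaining 16 m³)
13 m³ → container 5 (remaining 3 m³)
27 m³ → container 6 (remaining 23 m³)
12 m³ → container 6 (remaining 11 m³)
15 m³ → container 7 (remaining 35 m³)
4 m³ → container 7 (remaining 31 m³)

7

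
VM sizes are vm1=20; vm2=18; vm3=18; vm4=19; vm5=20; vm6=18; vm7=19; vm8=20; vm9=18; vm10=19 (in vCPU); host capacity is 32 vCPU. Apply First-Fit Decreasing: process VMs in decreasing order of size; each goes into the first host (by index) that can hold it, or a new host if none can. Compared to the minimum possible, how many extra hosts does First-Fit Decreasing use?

First-Fit Decreasing: [20] [20] [20] [19] [19] [19] [18] [18] [18] [18] → 10 hosts.
10 VMs exceed 16 vCPU (half the capacity), and no two of those can share a host, so at least 10 hosts are needed.
So 10 is already optimal.

0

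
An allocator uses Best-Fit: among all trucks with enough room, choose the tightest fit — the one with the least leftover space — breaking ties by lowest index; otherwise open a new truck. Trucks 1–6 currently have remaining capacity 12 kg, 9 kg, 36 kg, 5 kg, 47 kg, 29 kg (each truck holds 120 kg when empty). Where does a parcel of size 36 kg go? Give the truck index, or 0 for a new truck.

3

Trucks with room: truck 3 (36 kg), truck 5 (47 kg).
Tightest fit is truck 3 with 36 kg free.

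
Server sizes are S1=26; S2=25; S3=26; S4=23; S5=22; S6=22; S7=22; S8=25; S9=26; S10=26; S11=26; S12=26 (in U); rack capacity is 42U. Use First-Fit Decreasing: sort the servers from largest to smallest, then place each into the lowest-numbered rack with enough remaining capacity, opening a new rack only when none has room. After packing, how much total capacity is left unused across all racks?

Sorted descending: 26, 26, 26, 26, 26, 26, 25, 25, 23, 22, 22, 22.
Put 26U in rack 1; 16U remain.
Put 26U in rack 2; 16U remain.
Put 26U in rack 3; 16U remain.
Put 26U in rack 4; 16U remain.
Put 26U in rack 5; 16U remain.
Put 26U in rack 6; 16U remain.
Put 25U in rack 7; 17U remain.
Put 25U in rack 8; 17U remain.
Put 23U in rack 9; 19U remain.
Put 22U in rack 10; 20U remain.
Put 22U in rack 11; 20U remain.
Put 22U in rack 12; 20U remain.
12 racks × 42U = 504U; used 295U; unused 209U.

209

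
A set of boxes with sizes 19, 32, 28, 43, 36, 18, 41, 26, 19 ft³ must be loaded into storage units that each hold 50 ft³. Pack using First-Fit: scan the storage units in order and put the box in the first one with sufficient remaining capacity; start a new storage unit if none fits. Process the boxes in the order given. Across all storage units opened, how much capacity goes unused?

storage unit 1: place 19 ft³, 31 ft³ left
storage unit 2: place 32 ft³, 18 ft³ left
storage unit 1: place 28 ft³, 3 ft³ left
storage unit 3: place 43 ft³, 7 ft³ left
storage unit 4: place 36 ft³, 14 ft³ left
storage unit 2: place 18 ft³, 0 ft³ left
storage unit 5: place 41 ft³, 9 ft³ left
storage unit 6: place 26 ft³, 24 ft³ left
storage unit 6: place 19 ft³, 5 ft³ left
6 storage units × 50 ft³ = 300 ft³; used 262 ft³; unused 38 ft³.

38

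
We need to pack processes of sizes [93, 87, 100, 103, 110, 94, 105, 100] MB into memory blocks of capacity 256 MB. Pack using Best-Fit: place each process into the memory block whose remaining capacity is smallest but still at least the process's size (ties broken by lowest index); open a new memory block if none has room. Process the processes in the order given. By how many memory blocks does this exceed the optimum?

Best-Fit: [93,87] [100,103] [110,94] [105,100] → 4 memory blocks.
Total size 792 MB; any packing needs at least ⌈792/256⌉ = 4 memory blocks.
So 4 is already optimal.

0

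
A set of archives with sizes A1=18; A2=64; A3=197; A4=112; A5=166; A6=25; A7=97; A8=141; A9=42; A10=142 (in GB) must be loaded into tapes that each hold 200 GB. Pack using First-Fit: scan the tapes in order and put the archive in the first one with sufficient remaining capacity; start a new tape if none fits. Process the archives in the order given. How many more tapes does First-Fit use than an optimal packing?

0

First-Fit: [18,64,112] [197] [166,25] [97,42] [141] [142] → 6 tapes.
Total size 1004 GB; any packing needs at least ⌈1004/200⌉ = 6 tapes.
So 6 is already optimal.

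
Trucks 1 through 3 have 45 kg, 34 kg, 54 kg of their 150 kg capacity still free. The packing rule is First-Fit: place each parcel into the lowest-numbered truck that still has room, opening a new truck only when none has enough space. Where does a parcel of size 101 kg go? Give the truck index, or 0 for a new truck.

0

No truck has ≥ 101 kg free, so a new truck is opened.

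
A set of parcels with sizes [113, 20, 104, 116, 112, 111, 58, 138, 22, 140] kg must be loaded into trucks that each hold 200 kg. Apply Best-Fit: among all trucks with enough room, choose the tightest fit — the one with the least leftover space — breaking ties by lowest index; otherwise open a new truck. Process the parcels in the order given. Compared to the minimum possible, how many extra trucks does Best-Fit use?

Best-Fit: [113,20,58] [104] [116] [112] [111] [138,22] [140] → 7 trucks.
7 parcels exceed 100 kg (half the capacity), and no two of those can share a truck, so at least 7 trucks are needed.
So 7 is already optimal.

0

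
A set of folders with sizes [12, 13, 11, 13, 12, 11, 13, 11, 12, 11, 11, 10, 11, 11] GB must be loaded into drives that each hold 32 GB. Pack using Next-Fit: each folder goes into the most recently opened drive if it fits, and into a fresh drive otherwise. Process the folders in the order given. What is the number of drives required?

Put 12 GB in drive 1; 20 GB remain.
Put 13 GB in drive 1; 7 GB remain.
Put 11 GB in drive 2; 21 GB remain.
Put 13 GB in drive 2; 8 GB remain.
Put 12 GB in drive 3; 20 GB remain.
Put 11 GB in drive 3; 9 GB remain.
Put 13 GB in drive 4; 19 GB remain.
Put 11 GB in drive 4; 8 GB remain.
Put 12 GB in drive 5; 20 GB remain.
Put 11 GB in drive 5; 9 GB remain.
Put 11 GB in drive 6; 21 GB remain.
Put 10 GB in drive 6; 11 GB remain.
Put 11 GB in drive 6; 0 GB remain.
Put 11 GB in drive 7; 21 GB remain.
Final drives: [12,13] [11,13] [12,11] [13,11] [12,11] [11,10,11] [11].

7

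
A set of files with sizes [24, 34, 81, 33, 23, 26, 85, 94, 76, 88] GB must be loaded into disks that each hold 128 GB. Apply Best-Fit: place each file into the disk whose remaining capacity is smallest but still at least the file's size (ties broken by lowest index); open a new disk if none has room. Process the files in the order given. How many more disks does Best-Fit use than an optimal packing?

Best-Fit: [24,34,23,26] [81,33] [85] [94] [76] [88] → 6 disks.
Total size 564 GB; any packing needs at least ⌈564/128⌉ = 5 disks.
An optimal packing achieves that bound: [94,34] [88,33] [85,26] [81,24,23] [76] → 5 disks.
Excess: 6 − 5 = 1.

1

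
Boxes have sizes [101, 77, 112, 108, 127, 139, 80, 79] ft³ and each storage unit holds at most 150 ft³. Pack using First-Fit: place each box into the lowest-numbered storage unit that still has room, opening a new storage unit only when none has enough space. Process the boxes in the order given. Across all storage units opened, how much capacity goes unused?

377

Put 101 ft³ in storage unit 1; 49 ft³ remain.
Put 77 ft³ in storage unit 2; 73 ft³ remain.
Put 112 ft³ in storage unit 3; 38 ft³ remain.
Put 108 ft³ in storage unit 4; 42 ft³ remain.
Put 127 ft³ in storage unit 5; 23 ft³ remain.
Put 139 ft³ in storage unit 6; 11 ft³ remain.
Put 80 ft³ in storage unit 7; 70 ft³ remain.
Put 79 ft³ in storage unit 8; 71 ft³ remain.
8 storage units × 150 ft³ = 1200 ft³; used 823 ft³; unused 377 ft³.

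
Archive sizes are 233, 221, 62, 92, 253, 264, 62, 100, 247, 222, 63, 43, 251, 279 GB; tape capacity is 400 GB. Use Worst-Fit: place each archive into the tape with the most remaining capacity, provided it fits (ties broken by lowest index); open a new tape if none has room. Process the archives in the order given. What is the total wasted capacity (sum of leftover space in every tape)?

233 GB → tape 1 (remaining 167 GB)
221 GB → tape 2 (remaining 179 GB)
62 GB → tape 2 (remaining 117 GB)
92 GB → tape 1 (remaining 75 GB)
253 GB → tape 3 (remaining 147 GB)
264 GB → tape 4 (remaining 136 GB)
62 GB → tape 3 (remaining 85 GB)
100 GB → tape 4 (remaining 36 GB)
247 GB → tape 5 (remaining 153 GB)
222 GB → tape 6 (remaining 178 GB)
63 GB → tape 6 (remaining 115 GB)
43 GB → tape 5 (remaining 110 GB)
251 GB → tape 7 (remaining 149 GB)
279 GB → tape 8 (remaining 121 GB)
8 tapes × 400 GB = 3200 GB; used 2392 GB; unused 808 GB.

808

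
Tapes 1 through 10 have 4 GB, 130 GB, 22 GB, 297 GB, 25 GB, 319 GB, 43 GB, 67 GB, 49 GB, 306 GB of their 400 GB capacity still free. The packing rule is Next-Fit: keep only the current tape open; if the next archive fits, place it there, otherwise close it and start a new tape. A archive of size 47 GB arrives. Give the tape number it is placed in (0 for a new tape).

10

Next-Fit only looks at tape 10, which has 306 GB free.
47 GB fits there.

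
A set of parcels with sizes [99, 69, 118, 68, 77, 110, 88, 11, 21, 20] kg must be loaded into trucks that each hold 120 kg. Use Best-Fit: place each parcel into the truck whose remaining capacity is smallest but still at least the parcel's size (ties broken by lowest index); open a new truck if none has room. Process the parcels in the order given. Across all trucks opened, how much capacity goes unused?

159

truck 1: place 99 kg, 21 kg left
truck 2: place 69 kg, 51 kg left
truck 3: place 118 kg, 2 kg left
truck 4: place 68 kg, 52 kg left
truck 5: place 77 kg, 43 kg left
truck 6: place 110 kg, 10 kg left
truck 7: place 88 kg, 32 kg left
truck 1: place 11 kg, 10 kg left
truck 7: place 21 kg, 11 kg left
truck 5: place 20 kg, 23 kg left
7 trucks × 120 kg = 840 kg; used 681 kg; unused 159 kg.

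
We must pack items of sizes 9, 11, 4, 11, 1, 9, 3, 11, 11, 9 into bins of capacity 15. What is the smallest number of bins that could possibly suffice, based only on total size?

Total size = 9 + 11 + 4 + 11 + 1 + 9 + 3 + 11 + 11 + 9 = 79.
⌈79 / 15⌉ = 6.

6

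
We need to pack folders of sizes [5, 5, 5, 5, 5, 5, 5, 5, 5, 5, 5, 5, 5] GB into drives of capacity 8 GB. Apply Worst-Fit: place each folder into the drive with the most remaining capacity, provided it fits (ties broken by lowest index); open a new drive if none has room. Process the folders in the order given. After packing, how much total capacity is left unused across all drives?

drive 1: place 5 GB, 3 GB left
drive 2: place 5 GB, 3 GB left
drive 3: place 5 GB, 3 GB left
drive 4: place 5 GB, 3 GB left
drive 5: place 5 GB, 3 GB left
drive 6: place 5 GB, 3 GB left
drive 7: place 5 GB, 3 GB left
drive 8: place 5 GB, 3 GB left
drive 9: place 5 GB, 3 GB left
drive 10: place 5 GB, 3 GB left
drive 11: place 5 GB, 3 GB left
drive 12: place 5 GB, 3 GB left
drive 13: place 5 GB, 3 GB left
13 drives × 8 GB = 104 GB; used 65 GB; unused 39 GB.

39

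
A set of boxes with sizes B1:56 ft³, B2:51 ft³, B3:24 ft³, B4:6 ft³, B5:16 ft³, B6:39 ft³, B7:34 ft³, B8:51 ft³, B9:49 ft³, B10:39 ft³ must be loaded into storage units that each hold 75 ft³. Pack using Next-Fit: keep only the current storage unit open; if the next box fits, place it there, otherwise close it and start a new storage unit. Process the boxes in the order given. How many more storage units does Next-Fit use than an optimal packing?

1

Next-Fit: [56] [51,24] [6,16,39] [34] [51] [49] [39] → 7 storage units.
6 boxes exceed 37.5 ft³ (half the capacity), and no two of those can share a storage unit, so at least 6 storage units are needed.
An optimal packing achieves that bound: [56,16] [51,24] [51,6] [49] [39,34] [39] → 6 storage units.
Excess: 7 − 6 = 1.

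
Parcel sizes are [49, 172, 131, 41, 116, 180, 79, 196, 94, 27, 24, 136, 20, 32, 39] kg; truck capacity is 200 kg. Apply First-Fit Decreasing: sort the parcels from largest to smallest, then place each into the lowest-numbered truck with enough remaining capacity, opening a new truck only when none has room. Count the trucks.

Sorted descending: 196, 180, 172, 136, 131, 116, 94, 79, 49, 41, 39, 32, 27, 24, 20.
truck 1: place 196 kg, 4 kg left
truck 2: place 180 kg, 20 kg left
truck 3: place 172 kg, 28 kg left
truck 4: place 136 kg, 64 kg left
truck 5: place 131 kg, 69 kg left
truck 6: place 116 kg, 84 kg left
truck 7: place 94 kg, 106 kg left
truck 6: place 79 kg, 5 kg left
truck 4: place 49 kg, 15 kg left
truck 5: place 41 kg, 28 kg left
truck 7: place 39 kg, 67 kg left
truck 7: place 32 kg, 35 kg left
truck 3: place 27 kg, 1 kg left
truck 5: place 24 kg, 4 kg left
truck 2: place 20 kg, 0 kg left

7 trucks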